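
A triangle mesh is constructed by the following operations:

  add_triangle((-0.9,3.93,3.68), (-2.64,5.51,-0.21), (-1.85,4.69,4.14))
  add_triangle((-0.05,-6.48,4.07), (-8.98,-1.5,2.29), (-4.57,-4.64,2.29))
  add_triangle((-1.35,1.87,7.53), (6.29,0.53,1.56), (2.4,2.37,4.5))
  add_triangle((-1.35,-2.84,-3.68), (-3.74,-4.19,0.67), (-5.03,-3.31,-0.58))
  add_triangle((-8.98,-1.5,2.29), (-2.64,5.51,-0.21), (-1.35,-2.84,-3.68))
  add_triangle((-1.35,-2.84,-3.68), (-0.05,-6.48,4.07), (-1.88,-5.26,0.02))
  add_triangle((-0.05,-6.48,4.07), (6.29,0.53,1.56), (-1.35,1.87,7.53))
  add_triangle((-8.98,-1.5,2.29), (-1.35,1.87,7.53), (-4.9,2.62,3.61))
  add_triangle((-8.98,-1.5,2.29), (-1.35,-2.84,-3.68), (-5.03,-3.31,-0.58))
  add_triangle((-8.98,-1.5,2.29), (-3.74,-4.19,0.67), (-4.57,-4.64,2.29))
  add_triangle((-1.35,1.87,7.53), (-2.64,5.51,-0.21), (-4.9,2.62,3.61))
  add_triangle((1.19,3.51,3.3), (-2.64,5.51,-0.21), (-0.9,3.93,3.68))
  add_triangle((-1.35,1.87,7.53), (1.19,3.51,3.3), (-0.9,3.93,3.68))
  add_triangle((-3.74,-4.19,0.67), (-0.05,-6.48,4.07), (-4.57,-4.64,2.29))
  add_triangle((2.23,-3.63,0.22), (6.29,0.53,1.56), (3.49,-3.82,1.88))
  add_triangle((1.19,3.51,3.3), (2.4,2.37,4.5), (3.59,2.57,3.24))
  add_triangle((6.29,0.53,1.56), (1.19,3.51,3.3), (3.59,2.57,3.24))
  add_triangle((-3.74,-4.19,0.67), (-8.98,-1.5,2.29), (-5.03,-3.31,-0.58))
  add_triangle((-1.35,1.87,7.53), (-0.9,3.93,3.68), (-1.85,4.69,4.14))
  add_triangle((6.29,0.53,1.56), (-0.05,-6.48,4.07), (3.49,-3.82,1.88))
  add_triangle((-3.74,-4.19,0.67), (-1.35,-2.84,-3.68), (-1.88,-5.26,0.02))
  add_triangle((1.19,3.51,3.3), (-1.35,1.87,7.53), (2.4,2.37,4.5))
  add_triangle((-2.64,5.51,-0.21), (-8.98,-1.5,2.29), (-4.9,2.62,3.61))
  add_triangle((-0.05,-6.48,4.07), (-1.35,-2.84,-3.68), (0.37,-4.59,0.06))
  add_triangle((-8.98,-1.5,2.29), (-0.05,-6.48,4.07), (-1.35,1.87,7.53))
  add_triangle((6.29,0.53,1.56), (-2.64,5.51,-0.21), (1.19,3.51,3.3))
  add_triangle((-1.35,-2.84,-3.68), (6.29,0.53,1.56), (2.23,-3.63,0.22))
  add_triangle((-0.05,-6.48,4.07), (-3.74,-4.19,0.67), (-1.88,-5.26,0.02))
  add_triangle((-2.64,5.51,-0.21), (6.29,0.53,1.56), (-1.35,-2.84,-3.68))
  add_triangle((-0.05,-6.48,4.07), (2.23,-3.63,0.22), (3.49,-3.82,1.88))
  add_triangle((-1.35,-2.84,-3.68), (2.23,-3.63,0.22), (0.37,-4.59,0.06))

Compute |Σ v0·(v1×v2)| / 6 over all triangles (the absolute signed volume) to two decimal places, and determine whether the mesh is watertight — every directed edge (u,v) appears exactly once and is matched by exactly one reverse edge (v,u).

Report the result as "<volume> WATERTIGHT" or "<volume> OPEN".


460.46 OPEN

Per-triangle v0·(v1×v2)/6:
  t1: +2.5019
  t2: +12.6475
  t3: +9.7527
  t4: +6.9099
  t5: +39.2988
  t6: +6.1442
  t7: +61.8824
  t8: +29.5767
  t9: +7.5867
  t10: +7.6472
  t11: +23.8949
  t12: +7.0003
  t13: +7.5550
  t14: +7.1063
  t15: +5.4967
  t16: +2.8438
  t17: +1.2560
  t18: +8.8906
  t19: +3.0891
  t20: +10.7203
  t21: +7.4477
  t22: +8.0274
  t23: +25.5690
  t24: +6.4413
  t25: +82.3249
  t26: +16.4680
  t27: +12.4370
  t28: +9.2520
  t29: +18.8318
  t30: +6.5636
  t31: +5.3007
Σ = +460.4643 → |volume| = 460.46

Directed edges: 93 total; 9 unmatched, e.g. (-2.64,5.51,-0.21)→(-1.85,4.69,4.14) → open.


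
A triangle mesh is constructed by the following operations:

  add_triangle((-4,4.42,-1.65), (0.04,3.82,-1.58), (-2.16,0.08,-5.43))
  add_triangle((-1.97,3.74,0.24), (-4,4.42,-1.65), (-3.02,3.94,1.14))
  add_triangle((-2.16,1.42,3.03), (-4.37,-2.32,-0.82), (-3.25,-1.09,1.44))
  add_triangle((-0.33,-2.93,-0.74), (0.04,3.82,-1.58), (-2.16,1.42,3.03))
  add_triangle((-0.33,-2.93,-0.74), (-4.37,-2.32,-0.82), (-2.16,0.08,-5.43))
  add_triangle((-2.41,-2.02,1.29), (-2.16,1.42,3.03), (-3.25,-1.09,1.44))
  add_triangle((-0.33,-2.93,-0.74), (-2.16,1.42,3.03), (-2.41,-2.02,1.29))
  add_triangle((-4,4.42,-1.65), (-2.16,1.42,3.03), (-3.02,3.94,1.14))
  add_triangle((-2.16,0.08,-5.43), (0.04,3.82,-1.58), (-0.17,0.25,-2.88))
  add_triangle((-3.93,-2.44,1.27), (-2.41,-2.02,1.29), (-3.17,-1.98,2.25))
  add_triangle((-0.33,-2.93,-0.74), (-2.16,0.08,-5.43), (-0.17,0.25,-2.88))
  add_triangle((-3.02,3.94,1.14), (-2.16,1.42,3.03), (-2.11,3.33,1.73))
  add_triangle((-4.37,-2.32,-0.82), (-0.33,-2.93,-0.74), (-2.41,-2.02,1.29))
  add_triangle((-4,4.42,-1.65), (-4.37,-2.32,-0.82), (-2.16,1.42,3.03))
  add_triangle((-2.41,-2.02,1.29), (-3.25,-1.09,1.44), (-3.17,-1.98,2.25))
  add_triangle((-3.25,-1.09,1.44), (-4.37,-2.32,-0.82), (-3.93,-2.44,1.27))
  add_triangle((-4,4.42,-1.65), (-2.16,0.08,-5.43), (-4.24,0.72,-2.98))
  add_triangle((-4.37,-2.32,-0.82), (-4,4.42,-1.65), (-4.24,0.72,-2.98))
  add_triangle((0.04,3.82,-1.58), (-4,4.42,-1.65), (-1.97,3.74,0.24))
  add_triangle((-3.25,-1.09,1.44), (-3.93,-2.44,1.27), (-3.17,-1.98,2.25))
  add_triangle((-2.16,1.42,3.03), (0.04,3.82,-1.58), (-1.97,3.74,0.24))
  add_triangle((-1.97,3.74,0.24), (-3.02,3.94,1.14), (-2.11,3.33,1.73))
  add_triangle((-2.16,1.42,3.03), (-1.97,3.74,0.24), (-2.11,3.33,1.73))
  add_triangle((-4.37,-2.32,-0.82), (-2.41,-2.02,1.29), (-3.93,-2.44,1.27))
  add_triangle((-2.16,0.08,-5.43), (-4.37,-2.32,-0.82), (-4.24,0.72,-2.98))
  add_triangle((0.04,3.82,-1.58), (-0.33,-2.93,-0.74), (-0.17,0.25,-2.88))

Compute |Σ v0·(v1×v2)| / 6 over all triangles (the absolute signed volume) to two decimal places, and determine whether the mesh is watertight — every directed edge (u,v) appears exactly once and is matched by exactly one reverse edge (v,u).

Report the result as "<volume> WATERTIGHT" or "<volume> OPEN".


96.85 WATERTIGHT

Per-triangle v0·(v1×v2)/6:
  t1: +14.1483
  t2: +2.0631
  t3: +2.2422
  t4: -3.3921
  t5: +10.6875
  t6: +1.6187
  t7: +0.8077
  t8: +3.1137
  t9: +3.2267
  t10: +0.4165
  t11: +2.5900
  t12: +1.3003
  t13: +3.8614
  t14: +18.0538
  t15: -0.4446
  t16: +1.4569
  t17: +10.1056
  t18: +8.4644
  t19: +4.3754
  t20: +0.7478
  t21: +2.1529
  t22: +0.6960
  t23: -0.6825
  t24: +0.6341
  t25: +8.9211
  t26: -0.3146
Σ = +96.8501 → |volume| = 96.85

Directed edges: 78 total, each appears once with its reverse present → watertight.


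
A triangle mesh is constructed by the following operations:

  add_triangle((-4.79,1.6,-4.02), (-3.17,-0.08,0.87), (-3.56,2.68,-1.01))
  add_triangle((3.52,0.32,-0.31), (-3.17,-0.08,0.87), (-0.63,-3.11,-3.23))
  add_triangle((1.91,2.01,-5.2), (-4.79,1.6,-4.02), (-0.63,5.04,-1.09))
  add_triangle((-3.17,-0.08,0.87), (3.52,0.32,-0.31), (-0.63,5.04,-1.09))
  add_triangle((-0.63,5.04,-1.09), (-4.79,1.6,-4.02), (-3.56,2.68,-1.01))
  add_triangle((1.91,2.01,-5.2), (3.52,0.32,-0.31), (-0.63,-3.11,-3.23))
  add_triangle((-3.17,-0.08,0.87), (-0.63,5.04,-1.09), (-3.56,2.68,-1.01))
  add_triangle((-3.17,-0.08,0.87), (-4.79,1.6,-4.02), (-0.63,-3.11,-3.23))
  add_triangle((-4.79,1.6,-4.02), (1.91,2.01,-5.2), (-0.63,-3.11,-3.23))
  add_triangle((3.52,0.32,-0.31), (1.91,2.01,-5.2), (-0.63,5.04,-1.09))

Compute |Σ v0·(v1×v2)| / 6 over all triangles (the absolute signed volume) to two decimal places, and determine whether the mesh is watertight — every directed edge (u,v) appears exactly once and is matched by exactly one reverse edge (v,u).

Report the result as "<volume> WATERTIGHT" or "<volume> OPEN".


Per-triangle v0·(v1×v2)/6:
  t1: +6.0000
  t2: +0.6569
  t3: +25.0430
  t4: +1.9067
  t5: +8.2933
  t6: +12.5512
  t7: +3.4596
  t8: +11.8145
  t9: +23.7439
  t10: +13.8130
Σ = +107.2821 → |volume| = 107.28

Directed edges: 30 total, each appears once with its reverse present → watertight.

107.28 WATERTIGHT


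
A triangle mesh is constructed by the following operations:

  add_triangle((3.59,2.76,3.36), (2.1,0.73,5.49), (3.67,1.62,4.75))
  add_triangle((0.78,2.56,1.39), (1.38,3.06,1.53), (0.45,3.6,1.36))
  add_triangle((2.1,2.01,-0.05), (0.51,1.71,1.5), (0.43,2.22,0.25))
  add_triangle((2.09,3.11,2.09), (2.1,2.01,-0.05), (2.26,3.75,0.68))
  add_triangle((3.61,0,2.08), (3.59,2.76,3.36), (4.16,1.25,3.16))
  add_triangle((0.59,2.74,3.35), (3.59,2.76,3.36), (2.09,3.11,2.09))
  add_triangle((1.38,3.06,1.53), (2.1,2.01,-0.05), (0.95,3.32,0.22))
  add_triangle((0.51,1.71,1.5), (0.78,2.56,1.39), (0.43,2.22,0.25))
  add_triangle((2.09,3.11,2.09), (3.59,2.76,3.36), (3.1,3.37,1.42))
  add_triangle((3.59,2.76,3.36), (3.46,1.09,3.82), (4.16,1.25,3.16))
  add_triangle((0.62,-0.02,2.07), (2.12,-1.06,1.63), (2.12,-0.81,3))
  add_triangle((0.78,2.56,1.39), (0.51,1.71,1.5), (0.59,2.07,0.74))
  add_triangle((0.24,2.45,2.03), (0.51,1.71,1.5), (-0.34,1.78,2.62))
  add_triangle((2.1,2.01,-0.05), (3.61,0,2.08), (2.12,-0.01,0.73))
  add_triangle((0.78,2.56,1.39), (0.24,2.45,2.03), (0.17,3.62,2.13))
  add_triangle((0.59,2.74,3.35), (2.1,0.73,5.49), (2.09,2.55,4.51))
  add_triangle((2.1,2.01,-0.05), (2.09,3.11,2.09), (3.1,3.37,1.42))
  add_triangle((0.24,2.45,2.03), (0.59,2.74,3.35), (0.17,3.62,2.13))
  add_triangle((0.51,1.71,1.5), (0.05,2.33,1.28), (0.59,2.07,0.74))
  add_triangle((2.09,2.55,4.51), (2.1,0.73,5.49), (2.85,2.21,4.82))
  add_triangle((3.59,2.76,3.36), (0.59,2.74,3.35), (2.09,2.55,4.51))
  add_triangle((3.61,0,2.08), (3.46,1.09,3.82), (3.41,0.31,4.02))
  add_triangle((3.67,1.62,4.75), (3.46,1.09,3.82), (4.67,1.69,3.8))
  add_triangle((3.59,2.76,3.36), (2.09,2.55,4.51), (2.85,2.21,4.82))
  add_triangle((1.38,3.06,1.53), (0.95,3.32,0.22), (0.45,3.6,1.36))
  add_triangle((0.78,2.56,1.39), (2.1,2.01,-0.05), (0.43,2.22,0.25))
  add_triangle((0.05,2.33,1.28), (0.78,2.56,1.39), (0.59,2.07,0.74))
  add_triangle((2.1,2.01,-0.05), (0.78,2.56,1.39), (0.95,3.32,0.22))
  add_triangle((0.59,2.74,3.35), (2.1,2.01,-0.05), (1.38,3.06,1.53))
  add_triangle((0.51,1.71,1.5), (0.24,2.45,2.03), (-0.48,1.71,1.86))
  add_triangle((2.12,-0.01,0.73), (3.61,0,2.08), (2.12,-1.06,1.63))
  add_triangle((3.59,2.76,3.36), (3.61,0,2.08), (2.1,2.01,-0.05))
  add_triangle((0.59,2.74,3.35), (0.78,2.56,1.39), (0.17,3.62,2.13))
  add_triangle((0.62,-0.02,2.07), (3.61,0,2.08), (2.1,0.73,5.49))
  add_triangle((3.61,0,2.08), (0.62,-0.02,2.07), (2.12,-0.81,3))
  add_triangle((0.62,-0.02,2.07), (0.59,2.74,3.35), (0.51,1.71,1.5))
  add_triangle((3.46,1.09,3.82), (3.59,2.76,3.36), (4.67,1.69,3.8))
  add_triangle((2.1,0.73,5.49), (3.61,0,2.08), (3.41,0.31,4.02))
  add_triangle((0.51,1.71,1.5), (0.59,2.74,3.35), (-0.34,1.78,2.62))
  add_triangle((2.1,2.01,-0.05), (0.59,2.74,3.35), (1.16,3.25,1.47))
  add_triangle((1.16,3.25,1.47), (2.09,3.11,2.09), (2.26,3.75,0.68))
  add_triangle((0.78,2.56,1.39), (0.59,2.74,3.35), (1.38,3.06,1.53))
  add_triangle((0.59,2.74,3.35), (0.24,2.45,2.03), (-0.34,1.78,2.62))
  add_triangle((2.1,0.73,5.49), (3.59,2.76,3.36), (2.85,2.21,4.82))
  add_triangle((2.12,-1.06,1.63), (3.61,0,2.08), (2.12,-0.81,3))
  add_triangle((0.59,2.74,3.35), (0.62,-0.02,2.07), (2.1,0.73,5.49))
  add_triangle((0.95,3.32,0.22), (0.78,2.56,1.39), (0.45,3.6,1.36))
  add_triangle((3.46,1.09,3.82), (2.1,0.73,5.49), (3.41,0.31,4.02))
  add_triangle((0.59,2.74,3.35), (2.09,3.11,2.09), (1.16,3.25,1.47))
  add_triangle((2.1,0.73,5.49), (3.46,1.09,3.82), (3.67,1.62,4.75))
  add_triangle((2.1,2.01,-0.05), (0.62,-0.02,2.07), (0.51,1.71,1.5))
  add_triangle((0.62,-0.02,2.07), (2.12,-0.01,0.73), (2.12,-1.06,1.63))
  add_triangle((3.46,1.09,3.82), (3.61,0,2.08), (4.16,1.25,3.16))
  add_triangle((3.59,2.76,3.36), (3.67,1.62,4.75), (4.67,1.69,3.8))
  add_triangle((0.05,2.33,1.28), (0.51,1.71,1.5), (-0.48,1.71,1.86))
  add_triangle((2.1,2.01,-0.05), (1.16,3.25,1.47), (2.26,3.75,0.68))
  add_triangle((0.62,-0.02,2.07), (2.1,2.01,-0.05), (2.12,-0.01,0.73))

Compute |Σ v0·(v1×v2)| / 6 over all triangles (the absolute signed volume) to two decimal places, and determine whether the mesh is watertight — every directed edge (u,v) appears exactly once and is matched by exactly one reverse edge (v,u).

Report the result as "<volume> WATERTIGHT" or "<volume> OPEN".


Per-triangle v0·(v1×v2)/6:
  t1: +1.8378
  t2: +0.1499
  t3: -0.8458
  t4: +0.9034
  t5: +0.2959
  t6: +2.3332
  t7: +1.1710
  t8: +0.0646
  t9: +1.4114
  t10: +1.3671
  t11: +0.0004
  t12: -0.0117
  t13: -0.1776
  t14: +0.6020
  t15: -0.2430
  t16: +1.9999
  t17: +0.2784
  t18: +0.0328
  t19: -0.1918
  t20: +1.2719
  t21: +1.9149
  t22: +1.0072
  t23: +0.4508
  t24: +1.1859
  t25: +0.7390
  t26: +0.7264
  t27: +0.1084
  t28: -1.0345
  t29: +0.8578
  t30: +0.0840
  t31: +0.3159
  t32: +3.6542
  t33: +0.7241
  t34: +0.8038
  t35: +0.8133
  t36: -0.3040
  t37: -1.1976
  t38: -0.1044
  t39: -0.1664
  t40: -1.3791
  t41: +0.8805
  t42: +0.3420
  t43: +0.3772
  t44: +1.1791
  t45: +0.9352
  t46: +0.5475
  t47: -0.4212
  t48: +1.4078
  t49: +1.2640
  t50: +0.8208
  t51: -1.2162
  t52: -0.6833
  t53: +0.8732
  t54: +1.9057
  t55: -0.2817
  t56: -0.2822
  t57: -1.3203
Σ = +27.7771 → |volume| = 27.78

Directed edges: 171 total; 7 unmatched, e.g. (3.59,2.76,3.36)→(3.1,3.37,1.42) → open.

27.78 OPEN


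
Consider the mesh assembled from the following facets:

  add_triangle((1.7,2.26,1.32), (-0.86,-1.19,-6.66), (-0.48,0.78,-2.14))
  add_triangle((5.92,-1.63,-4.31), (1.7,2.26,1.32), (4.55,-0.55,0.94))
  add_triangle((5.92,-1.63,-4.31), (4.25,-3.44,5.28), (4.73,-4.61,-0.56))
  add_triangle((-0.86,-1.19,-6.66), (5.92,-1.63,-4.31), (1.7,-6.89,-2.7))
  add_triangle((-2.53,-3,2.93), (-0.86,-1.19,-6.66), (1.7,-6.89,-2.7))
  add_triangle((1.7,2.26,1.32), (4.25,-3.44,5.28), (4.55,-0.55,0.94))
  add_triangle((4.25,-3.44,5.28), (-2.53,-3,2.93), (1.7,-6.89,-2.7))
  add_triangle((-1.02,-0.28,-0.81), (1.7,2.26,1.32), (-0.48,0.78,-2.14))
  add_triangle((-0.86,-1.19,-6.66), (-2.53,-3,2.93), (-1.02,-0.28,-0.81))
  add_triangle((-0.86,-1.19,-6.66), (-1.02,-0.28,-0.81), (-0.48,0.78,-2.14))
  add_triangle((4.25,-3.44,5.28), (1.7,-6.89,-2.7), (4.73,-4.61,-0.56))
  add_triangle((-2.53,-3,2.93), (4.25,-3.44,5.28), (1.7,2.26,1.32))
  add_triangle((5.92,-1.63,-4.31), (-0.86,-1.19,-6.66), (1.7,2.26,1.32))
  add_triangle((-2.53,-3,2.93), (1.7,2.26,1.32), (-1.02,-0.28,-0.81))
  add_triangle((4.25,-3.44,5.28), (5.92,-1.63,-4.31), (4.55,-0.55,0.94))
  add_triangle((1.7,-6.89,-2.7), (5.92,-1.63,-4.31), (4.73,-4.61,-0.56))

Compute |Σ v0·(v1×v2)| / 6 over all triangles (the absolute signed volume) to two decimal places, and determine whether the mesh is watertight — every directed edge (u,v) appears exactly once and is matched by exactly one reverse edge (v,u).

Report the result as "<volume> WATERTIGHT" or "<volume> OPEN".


Per-triangle v0·(v1×v2)/6:
  t1: +2.4311
  t2: +9.6732
  t3: +20.8715
  t4: +44.1084
  t5: +28.6978
  t6: +10.3801
  t7: +40.9257
  t8: +0.5316
  t9: +3.1436
  t10: +1.2117
  t11: +22.4750
  t12: +12.8096
  t13: +16.0114
  t14: +1.4940
  t15: +15.3307
  t16: +23.0439
Σ = +253.1391 → |volume| = 253.14

Directed edges: 48 total, each appears once with its reverse present → watertight.

253.14 WATERTIGHT


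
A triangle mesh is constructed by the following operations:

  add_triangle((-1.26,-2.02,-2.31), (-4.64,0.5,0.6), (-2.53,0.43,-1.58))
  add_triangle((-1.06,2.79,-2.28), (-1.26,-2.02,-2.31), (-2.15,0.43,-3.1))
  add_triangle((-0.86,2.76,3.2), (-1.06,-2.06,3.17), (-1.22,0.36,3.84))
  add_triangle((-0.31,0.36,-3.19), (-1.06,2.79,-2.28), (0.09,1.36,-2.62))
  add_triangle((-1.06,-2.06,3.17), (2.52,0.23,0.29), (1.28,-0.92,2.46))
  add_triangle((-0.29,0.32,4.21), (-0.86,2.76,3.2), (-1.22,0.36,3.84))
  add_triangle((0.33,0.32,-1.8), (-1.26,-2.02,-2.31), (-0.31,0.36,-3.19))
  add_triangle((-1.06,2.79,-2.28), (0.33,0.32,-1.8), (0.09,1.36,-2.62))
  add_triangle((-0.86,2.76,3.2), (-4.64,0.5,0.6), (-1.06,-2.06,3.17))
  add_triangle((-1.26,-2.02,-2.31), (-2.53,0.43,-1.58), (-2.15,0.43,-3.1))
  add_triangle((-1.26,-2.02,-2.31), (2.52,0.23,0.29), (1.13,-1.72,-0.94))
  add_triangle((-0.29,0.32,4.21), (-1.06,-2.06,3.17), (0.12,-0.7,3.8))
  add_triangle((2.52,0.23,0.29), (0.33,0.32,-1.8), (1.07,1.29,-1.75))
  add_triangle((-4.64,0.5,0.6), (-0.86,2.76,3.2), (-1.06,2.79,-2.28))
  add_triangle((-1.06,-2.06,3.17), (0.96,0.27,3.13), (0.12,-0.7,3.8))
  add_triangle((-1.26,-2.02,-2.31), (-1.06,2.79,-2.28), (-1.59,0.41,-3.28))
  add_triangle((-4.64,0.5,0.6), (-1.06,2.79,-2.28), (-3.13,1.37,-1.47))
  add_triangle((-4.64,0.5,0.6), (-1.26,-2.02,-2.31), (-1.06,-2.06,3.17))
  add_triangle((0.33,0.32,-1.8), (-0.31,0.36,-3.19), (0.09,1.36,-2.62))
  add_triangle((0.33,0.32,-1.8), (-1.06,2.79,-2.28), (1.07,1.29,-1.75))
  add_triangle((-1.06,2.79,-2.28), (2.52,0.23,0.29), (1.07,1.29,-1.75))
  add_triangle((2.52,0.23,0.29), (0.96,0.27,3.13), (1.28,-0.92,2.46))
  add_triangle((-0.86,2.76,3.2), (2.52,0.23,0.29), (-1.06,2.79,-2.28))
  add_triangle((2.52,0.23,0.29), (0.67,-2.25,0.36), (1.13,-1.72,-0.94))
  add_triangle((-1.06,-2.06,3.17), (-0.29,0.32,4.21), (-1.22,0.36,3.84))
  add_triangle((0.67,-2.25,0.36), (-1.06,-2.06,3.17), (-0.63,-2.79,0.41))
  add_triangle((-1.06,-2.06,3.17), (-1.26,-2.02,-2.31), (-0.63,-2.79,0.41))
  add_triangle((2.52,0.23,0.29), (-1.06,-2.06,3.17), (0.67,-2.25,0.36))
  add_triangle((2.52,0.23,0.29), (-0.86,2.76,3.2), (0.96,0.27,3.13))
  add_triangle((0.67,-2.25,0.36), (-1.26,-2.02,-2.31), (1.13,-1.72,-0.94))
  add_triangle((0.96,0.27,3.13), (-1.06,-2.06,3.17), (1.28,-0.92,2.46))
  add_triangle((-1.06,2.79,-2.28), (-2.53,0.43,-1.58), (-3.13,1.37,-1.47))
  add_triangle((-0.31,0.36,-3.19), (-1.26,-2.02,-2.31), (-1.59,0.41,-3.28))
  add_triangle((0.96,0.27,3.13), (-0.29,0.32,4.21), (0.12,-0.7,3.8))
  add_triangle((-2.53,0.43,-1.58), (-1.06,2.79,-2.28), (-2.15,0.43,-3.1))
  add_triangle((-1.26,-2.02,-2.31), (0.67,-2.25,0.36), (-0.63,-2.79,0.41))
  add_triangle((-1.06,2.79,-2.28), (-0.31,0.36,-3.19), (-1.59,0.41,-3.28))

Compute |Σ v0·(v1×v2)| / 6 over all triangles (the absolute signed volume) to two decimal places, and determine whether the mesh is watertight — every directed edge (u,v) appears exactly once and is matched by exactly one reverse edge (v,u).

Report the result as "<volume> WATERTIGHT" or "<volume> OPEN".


Per-triangle v0·(v1×v2)/6:
  t1: +3.4804
  t2: +1.0676
  t3: -0.1531
  t4: +0.9385
  t5: +0.4734
  t6: +1.6568
  t7: +0.5479
  t8: -0.1173
  t9: +11.4496
  t10: +1.6970
  t11: +0.8016
  t12: +1.2003
  t13: +0.6924
  t14: +11.3773
  t15: +0.1830
  t16: +0.1349
  t17: +1.9490
  t18: +9.2143
  t19: +0.2643
  t20: +0.9700
  t21: +1.1904
  t22: +1.4921
  t23: +6.5725
  t24: +1.2553
  t25: +1.5829
  t26: +1.5788
  t27: +1.7928
  t28: +2.9622
  t29: +3.3471
  t30: +1.4584
  t31: +1.8400
  t32: +1.1052
  t33: +1.5634
  t34: +0.8243
  t35: +1.8898
  t36: +1.4171
  t37: +1.6940
Σ = +81.3941 → |volume| = 81.39

Directed edges: 111 total; 9 unmatched, e.g. (-4.64,0.5,0.6)→(-2.53,0.43,-1.58) → open.

81.39 OPEN


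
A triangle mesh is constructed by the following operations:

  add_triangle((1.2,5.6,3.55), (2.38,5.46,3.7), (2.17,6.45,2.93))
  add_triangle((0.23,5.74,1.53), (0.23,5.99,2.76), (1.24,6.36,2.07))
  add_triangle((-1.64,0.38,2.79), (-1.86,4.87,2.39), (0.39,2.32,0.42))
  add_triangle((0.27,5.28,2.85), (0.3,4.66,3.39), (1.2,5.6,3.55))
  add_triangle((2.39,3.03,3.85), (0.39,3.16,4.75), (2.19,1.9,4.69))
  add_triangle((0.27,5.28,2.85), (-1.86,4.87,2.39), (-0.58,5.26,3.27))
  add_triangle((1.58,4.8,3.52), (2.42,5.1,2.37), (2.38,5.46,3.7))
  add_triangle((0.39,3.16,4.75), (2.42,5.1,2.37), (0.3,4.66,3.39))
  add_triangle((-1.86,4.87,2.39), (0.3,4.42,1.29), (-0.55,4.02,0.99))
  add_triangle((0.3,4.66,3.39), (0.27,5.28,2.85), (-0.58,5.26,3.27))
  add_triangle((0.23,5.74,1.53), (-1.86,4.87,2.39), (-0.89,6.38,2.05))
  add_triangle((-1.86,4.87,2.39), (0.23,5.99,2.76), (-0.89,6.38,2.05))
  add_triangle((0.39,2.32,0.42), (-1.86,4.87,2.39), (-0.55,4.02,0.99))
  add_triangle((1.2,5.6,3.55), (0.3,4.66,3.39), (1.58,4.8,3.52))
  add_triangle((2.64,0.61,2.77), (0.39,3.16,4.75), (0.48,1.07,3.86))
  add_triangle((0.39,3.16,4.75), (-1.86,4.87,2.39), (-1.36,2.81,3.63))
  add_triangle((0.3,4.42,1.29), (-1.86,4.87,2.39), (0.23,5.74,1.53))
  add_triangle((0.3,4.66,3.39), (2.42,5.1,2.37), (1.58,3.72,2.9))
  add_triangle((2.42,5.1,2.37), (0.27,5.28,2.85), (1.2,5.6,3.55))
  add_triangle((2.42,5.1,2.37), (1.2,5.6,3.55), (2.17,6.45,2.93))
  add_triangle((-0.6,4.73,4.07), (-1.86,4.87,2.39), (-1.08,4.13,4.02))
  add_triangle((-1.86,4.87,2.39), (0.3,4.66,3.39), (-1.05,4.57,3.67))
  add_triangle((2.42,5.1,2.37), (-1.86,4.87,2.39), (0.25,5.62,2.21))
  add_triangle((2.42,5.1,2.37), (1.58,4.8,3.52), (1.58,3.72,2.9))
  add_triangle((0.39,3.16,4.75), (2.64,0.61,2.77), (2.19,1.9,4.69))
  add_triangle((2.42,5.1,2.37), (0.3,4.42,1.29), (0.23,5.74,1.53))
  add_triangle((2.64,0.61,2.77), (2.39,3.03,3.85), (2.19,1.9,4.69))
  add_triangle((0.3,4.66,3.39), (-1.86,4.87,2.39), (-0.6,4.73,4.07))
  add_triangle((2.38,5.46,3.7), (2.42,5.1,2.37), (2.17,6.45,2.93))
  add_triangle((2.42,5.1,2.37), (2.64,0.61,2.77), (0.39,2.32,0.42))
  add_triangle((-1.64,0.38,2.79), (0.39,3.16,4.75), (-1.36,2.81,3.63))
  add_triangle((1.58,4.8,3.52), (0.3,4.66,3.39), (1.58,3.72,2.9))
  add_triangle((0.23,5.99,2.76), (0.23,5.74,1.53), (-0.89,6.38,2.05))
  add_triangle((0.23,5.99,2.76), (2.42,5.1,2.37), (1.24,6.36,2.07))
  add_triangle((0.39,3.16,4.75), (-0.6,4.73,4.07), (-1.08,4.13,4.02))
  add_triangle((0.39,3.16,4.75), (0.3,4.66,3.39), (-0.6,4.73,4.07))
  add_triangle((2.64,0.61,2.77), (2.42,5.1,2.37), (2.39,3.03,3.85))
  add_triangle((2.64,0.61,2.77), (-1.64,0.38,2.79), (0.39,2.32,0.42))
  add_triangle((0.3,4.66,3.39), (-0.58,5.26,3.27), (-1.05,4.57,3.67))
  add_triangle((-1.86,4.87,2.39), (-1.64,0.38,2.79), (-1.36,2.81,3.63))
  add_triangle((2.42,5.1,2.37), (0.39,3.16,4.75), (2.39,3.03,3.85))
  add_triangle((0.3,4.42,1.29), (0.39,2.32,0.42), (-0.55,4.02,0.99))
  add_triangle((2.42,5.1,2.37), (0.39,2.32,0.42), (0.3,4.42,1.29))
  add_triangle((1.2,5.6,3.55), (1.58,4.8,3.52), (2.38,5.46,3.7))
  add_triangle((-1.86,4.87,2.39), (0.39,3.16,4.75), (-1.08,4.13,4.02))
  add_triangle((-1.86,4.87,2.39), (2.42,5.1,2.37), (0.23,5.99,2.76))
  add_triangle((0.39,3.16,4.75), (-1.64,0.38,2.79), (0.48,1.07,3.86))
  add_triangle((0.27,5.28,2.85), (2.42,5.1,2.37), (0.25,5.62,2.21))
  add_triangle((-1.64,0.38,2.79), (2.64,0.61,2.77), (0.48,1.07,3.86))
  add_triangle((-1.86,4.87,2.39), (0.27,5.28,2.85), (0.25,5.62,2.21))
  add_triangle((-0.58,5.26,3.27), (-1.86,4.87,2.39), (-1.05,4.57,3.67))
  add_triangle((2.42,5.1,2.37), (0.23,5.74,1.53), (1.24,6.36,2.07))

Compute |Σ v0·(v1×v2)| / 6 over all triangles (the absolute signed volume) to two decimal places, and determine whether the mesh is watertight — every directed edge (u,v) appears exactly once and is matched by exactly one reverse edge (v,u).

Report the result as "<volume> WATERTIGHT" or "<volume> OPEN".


Per-triangle v0·(v1×v2)/6:
  t1: +1.4843
  t2: +1.1000
  t3: -1.8247
  t4: +0.6746
  t5: +2.6730
  t6: +0.9779
  t7: -0.4584
  t8: +4.1762
  t9: +0.8829
  t10: +0.6768
  t11: -0.5098
  t12: +1.9837
  t13: -0.4433
  t14: +0.5354
  t15: +2.7018
  t16: +3.6623
  t17: -0.3483
  t18: -1.7101
  t19: +1.3097
  t20: -0.8008
  t21: +1.2460
  t22: -1.7867
  t23: -1.6846
  t24: +0.4916
  t25: -0.5688
  t26: -0.1183
  t27: +1.7847
  t28: +1.8718
  t29: +0.8922
  t30: -0.1875
  t31: +2.5221
  t32: +0.1620
  t33: +1.2717
  t34: +1.9306
  t35: +1.1811
  t36: +1.8131
  t37: +2.8663
  t38: -4.4221
  t39: +0.8274
  t40: +2.1252
  t41: +4.9589
  t42: +0.1872
  t43: +0.5438
  t44: +0.4160
  t45: -1.2919
  t46: +0.3654
  t47: +2.4070
  t48: +1.5774
  t49: +0.7827
  t50: +1.5206
  t51: +1.2667
  t52: -0.1581
Σ = +41.5366 → |volume| = 41.54

Directed edges: 156 total, each appears once with its reverse present → watertight.

41.54 WATERTIGHT


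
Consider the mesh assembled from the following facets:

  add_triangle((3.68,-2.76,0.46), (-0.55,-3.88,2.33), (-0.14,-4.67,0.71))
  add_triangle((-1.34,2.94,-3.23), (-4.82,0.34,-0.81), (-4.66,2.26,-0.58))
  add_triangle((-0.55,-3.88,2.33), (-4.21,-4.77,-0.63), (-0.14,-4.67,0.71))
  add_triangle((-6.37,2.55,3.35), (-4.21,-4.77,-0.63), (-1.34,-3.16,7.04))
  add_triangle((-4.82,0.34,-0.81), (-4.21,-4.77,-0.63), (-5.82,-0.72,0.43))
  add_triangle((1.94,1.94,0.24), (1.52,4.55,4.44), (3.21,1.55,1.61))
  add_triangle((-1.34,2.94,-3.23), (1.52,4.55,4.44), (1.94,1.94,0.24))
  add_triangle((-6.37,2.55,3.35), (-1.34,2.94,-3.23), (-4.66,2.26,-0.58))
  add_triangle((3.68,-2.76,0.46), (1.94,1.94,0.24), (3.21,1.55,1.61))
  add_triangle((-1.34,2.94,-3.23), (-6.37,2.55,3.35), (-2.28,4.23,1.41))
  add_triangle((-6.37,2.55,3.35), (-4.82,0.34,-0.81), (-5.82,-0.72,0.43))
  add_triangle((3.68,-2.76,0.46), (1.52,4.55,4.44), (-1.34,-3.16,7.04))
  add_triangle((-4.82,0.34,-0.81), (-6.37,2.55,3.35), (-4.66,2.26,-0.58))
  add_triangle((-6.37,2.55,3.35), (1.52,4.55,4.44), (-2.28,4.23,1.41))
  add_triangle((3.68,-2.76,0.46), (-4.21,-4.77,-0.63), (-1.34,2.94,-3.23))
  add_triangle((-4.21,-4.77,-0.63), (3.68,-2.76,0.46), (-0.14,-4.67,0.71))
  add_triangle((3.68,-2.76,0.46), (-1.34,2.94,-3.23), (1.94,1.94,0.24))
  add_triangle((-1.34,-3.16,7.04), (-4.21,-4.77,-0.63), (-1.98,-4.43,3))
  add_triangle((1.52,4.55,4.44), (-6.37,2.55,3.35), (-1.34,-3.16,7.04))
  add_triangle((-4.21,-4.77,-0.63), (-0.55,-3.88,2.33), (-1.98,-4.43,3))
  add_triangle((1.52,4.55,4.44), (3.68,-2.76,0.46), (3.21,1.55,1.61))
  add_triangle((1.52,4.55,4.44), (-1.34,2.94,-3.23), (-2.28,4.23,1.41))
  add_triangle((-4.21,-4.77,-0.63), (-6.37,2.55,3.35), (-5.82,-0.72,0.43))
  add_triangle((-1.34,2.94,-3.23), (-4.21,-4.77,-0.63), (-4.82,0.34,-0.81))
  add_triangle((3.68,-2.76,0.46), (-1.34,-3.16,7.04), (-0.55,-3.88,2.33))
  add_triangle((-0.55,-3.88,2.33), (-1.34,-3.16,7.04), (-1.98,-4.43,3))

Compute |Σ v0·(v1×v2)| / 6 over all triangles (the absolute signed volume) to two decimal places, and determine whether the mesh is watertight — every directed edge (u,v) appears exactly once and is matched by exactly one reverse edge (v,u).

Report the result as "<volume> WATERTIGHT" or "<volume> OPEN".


326.06 WATERTIGHT

Per-triangle v0·(v1×v2)/6:
  t1: +5.1098
  t2: +5.1262
  t3: +5.9657
  t4: +54.5794
  t5: +5.6610
  t6: +3.4704
  t7: +8.8862
  t8: +6.0856
  t9: +2.5230
  t10: +14.3957
  t11: +6.3908
  t12: +36.0100
  t13: +6.5155
  t14: +17.2970
  t15: +15.0136
  t16: +3.8411
  t17: +6.3740
  t18: +7.3118
  t19: +55.2570
  t20: +3.8316
  t21: +6.0975
  t22: +12.2948
  t23: +8.8209
  t24: +12.0539
  t25: +12.8477
  t26: +4.3001
Σ = +326.0603 → |volume| = 326.06

Directed edges: 78 total, each appears once with its reverse present → watertight.


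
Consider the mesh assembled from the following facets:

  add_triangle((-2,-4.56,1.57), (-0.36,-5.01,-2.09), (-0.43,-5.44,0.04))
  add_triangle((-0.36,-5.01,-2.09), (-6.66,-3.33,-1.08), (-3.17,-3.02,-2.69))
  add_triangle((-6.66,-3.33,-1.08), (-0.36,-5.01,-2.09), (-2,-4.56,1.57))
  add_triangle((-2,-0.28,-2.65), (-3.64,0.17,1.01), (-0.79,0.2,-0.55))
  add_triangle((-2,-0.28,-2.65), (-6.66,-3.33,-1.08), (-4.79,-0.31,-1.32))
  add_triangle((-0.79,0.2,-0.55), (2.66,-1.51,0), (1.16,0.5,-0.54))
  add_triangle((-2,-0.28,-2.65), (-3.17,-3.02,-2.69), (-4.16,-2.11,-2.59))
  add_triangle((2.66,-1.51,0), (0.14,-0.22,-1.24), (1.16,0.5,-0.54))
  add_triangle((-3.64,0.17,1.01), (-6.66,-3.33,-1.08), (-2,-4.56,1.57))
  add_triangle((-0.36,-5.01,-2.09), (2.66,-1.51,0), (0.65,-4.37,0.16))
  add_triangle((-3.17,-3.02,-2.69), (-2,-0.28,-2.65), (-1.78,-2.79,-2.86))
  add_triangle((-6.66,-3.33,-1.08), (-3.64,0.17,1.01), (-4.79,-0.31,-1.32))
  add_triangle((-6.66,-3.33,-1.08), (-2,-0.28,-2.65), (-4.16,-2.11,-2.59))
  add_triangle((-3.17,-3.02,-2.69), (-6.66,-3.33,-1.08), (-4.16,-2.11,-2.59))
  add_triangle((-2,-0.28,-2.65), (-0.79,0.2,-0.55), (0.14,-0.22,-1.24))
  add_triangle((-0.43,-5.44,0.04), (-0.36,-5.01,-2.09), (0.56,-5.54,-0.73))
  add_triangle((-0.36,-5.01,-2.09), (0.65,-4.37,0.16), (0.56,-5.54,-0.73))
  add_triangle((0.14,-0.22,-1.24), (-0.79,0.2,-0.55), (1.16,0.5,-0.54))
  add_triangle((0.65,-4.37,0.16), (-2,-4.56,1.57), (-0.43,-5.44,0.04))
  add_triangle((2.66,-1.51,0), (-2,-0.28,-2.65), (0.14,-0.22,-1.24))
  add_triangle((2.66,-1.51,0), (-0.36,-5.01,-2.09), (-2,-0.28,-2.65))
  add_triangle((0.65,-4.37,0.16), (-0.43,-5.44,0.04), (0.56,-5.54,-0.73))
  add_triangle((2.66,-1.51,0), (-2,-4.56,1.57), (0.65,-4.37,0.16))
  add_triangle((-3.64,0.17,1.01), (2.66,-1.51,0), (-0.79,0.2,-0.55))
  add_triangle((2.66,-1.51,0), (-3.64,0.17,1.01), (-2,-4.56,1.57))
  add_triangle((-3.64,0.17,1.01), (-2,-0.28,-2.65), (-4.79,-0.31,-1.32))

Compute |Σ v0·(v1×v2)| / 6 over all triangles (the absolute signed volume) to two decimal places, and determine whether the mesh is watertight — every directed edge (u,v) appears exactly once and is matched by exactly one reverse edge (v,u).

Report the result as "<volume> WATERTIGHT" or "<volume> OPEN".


Per-triangle v0·(v1×v2)/6:
  t1: +3.1115
  t2: +8.4298
  t3: +18.1842
  t4: +0.4914
  t5: +4.9483
  t6: -0.3420
  t7: +1.7402
  t8: +0.6705
  t9: +10.5080
  t10: +4.0771
  t11: +1.7097
  t12: +4.9036
  t13: +1.6082
  t14: +2.9785
  t15: +0.1079
  t16: +1.8991
  t17: -0.3137
  t18: +0.1725
  t19: +1.5768
  t20: +0.6130
  t21: +4.8146
  t22: +0.8113
  t23: +2.3809
  t24: -0.5736
  t25: +1.2303
  t26: +0.4376
Σ = +76.1755 → |volume| = 76.18

Directed edges: 78 total; 4 unmatched, e.g. (-3.17,-3.02,-2.69)→(-0.36,-5.01,-2.09) → open.

76.18 OPEN


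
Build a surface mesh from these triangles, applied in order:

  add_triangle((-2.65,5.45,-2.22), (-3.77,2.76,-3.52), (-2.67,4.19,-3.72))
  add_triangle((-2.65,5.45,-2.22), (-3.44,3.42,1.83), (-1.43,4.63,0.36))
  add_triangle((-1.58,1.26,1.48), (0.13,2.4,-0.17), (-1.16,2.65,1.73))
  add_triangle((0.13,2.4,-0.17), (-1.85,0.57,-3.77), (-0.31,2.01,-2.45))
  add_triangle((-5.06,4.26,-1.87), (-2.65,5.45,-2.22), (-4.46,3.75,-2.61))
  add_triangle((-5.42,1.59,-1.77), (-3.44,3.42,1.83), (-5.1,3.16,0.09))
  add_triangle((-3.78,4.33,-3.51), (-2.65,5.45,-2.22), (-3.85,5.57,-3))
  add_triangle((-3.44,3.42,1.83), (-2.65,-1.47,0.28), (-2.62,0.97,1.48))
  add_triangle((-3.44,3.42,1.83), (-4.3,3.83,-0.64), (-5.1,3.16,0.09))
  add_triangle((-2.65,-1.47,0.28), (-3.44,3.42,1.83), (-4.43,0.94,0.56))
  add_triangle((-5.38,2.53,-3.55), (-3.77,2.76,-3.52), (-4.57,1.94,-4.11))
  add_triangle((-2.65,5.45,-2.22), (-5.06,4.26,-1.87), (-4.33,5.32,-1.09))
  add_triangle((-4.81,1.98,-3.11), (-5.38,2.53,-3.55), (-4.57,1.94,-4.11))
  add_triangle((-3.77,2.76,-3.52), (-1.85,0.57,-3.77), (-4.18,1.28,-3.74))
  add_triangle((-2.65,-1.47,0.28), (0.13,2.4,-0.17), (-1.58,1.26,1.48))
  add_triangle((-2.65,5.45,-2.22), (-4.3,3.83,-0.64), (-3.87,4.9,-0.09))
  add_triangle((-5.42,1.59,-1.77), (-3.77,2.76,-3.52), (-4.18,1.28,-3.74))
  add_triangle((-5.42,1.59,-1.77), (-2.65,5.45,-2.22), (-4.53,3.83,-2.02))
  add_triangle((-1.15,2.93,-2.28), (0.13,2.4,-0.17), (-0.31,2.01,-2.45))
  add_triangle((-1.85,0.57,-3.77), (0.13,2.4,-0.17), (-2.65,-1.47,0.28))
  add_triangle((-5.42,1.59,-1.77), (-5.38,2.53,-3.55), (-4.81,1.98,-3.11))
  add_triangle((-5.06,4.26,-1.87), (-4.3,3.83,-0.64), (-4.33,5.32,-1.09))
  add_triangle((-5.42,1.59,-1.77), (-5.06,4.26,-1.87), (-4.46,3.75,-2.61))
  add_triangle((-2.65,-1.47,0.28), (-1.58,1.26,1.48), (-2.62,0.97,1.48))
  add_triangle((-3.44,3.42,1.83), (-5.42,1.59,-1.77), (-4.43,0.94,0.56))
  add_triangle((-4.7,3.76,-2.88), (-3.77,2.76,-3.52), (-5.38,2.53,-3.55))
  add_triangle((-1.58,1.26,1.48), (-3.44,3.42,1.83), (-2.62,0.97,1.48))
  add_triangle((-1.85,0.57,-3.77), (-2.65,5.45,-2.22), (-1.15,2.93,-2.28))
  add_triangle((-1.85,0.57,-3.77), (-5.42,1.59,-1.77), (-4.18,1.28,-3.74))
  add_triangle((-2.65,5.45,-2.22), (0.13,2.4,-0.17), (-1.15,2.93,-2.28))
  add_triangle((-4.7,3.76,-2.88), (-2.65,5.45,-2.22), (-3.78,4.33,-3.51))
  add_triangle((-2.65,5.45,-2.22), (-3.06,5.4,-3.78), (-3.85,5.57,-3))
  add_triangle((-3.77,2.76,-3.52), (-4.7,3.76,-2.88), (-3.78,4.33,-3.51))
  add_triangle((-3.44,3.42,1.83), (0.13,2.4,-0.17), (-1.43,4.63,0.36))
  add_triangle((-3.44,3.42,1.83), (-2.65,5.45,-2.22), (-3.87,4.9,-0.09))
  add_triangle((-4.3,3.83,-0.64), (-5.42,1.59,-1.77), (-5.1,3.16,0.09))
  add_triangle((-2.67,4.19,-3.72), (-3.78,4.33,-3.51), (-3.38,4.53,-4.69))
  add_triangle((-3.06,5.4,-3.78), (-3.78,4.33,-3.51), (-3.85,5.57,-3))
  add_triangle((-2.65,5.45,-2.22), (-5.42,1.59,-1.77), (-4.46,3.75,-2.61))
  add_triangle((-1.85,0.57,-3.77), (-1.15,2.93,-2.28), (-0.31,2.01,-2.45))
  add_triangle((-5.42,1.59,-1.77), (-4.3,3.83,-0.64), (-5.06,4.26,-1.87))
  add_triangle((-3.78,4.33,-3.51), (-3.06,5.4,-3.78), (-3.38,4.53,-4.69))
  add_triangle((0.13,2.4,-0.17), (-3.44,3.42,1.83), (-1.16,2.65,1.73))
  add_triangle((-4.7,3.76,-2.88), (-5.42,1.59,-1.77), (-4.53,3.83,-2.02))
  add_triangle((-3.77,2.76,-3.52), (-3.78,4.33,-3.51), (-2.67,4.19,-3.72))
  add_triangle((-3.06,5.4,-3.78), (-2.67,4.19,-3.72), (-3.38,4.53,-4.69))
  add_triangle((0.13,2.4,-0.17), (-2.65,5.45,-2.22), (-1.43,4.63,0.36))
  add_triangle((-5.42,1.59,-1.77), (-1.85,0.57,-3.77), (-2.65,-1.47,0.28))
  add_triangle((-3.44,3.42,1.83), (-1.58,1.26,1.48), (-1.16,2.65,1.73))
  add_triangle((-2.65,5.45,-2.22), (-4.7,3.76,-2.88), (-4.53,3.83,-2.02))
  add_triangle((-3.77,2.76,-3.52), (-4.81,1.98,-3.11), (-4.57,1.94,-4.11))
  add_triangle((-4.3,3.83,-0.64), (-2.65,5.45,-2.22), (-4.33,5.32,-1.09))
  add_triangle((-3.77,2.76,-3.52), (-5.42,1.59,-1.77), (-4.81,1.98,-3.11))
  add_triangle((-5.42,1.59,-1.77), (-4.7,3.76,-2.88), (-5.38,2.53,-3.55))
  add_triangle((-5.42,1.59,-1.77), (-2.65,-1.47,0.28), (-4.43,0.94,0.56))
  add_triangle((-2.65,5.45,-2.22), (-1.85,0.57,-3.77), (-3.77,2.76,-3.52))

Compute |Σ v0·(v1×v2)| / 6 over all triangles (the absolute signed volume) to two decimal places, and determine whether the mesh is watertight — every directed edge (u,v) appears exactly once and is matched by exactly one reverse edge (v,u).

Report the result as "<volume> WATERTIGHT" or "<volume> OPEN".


71.70 OPEN

Per-triangle v0·(v1×v2)/6:
  t1: -3.0633
  t2: +6.0298
  t3: -0.4461
  t4: -1.1112
  t5: +2.6159
  t6: +0.6159
  t7: -0.6987
  t8: +1.2618
  t9: +2.5372
  t10: +1.9842
  t11: +1.1623
  t12: +3.1372
  t13: +0.2887
  t14: +2.3650
  t15: -1.4975
  t16: +2.9771
  t17: +3.4374
  t18: -0.7784
  t19: +0.8608
  t20: -3.9669
  t21: +0.4018
  t22: +1.2501
  t23: +2.4123
  t24: +0.2701
  t25: +5.3295
  t26: +1.6305
  t27: +0.5840
  t28: +2.4349
  t29: +0.0952
  t30: +1.4815
  t31: +2.5040
  t32: +1.3504
  t33: +1.4771
  t34: +0.3956
  t35: +1.2781
  t36: +2.9245
  t37: -0.5915
  t38: +1.3722
  t39: -1.8812
  t40: +1.4815
  t41: +2.4210
  t42: +1.4627
  t43: +1.7004
  t44: +1.8761
  t45: +1.2320
  t46: +0.1716
  t47: +2.0435
  t48: +6.3989
  t49: +0.7471
  t50: +2.0678
  t51: -1.0678
  t52: -0.9279
  t53: -1.1235
  t54: +2.7005
  t55: +3.7018
  t56: +4.3796
Σ = +71.6956 → |volume| = 71.70

Directed edges: 168 total; 6 unmatched, e.g. (-2.67,4.19,-3.72)→(-2.65,5.45,-2.22) → open.


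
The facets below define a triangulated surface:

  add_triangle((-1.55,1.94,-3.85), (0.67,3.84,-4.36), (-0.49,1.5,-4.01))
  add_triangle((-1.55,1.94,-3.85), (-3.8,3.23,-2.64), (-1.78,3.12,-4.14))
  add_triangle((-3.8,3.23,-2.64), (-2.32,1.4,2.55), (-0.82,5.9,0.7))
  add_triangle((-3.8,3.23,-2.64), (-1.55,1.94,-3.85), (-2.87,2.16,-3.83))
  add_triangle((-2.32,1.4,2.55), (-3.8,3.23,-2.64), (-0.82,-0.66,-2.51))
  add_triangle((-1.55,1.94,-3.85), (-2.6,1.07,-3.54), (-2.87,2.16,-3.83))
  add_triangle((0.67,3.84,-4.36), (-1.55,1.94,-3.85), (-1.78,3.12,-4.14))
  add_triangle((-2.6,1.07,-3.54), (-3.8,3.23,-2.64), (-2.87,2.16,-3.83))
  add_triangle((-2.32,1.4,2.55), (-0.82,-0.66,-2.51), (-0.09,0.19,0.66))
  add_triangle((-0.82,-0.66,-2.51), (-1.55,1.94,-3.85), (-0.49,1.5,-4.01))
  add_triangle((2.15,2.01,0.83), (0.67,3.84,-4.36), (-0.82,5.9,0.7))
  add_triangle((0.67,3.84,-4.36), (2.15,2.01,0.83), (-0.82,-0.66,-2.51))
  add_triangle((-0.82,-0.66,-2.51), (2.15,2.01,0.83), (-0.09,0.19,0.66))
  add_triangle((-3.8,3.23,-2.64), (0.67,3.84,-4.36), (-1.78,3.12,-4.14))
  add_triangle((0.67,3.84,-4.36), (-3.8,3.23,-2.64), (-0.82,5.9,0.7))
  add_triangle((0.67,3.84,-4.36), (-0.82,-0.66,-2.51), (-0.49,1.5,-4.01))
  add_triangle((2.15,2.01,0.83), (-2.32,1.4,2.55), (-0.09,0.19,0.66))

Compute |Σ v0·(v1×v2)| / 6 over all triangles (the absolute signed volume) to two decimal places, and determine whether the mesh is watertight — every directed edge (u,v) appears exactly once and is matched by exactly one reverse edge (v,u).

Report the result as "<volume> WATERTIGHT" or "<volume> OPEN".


Per-triangle v0·(v1×v2)/6:
  t1: +1.9957
  t2: +1.6778
  t3: +14.1740
  t4: +1.2148
  t5: +4.2797
  t6: +0.7817
  t7: +1.7284
  t8: +1.0188
  t9: +0.0716
  t10: +1.3251
  t11: +12.2040
  t12: +2.3494
  t13: -0.2420
  t14: +3.1970
  t15: +19.4469
  t16: +0.5275
  t17: +0.5500
Σ = +66.3001 → |volume| = 66.30

Directed edges: 51 total; 7 unmatched, e.g. (-2.32,1.4,2.55)→(-0.82,5.9,0.7) → open.

66.30 OPEN


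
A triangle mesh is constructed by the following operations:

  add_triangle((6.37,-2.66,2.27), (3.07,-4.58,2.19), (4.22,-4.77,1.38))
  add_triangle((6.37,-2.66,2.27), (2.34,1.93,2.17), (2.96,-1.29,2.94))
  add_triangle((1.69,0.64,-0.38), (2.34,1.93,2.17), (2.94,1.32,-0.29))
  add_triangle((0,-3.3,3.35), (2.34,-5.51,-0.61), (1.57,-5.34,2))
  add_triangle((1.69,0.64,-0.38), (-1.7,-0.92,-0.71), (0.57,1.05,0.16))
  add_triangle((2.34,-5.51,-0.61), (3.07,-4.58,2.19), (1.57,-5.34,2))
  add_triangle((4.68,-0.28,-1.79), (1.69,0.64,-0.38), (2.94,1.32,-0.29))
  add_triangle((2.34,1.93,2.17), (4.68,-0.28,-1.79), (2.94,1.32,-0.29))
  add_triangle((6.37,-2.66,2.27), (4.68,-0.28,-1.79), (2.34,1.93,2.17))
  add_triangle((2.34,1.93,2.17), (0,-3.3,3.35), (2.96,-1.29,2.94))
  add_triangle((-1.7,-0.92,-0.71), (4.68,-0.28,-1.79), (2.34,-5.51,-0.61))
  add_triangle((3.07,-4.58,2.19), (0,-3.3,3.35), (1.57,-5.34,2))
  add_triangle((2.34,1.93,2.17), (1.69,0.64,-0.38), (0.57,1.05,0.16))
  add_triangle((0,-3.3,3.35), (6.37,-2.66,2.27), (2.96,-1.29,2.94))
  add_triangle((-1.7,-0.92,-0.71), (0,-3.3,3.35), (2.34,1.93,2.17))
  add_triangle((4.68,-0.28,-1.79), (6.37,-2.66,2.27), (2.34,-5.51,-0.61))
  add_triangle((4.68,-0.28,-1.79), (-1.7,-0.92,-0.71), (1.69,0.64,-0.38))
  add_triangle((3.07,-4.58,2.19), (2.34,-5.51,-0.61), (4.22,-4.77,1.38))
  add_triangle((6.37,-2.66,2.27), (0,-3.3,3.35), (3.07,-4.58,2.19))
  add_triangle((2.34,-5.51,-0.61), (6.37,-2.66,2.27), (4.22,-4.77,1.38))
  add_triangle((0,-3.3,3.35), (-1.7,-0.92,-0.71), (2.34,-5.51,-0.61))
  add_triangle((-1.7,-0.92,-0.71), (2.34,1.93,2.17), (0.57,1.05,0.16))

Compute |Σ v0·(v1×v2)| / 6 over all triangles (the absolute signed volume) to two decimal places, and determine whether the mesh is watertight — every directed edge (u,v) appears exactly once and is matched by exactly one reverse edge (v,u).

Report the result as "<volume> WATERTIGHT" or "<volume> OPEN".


97.06 WATERTIGHT

Per-triangle v0·(v1×v2)/6:
  t1: +3.9334
  t2: +5.8950
  t3: -0.0478
  t4: +0.9540
  t5: +0.2342
  t6: +4.4052
  t7: +0.1716
  t8: +2.2289
  t9: +13.0471
  t10: +4.6240
  t11: +5.9245
  t12: +3.6525
  t13: +0.5487
  t14: +6.4128
  t15: +1.7451
  t16: +19.2066
  t17: +0.5740
  t18: +3.4635
  t19: +7.8899
  t20: +4.0148
  t21: +7.9160
  t22: +0.2653
Σ = +97.0593 → |volume| = 97.06

Directed edges: 66 total, each appears once with its reverse present → watertight.


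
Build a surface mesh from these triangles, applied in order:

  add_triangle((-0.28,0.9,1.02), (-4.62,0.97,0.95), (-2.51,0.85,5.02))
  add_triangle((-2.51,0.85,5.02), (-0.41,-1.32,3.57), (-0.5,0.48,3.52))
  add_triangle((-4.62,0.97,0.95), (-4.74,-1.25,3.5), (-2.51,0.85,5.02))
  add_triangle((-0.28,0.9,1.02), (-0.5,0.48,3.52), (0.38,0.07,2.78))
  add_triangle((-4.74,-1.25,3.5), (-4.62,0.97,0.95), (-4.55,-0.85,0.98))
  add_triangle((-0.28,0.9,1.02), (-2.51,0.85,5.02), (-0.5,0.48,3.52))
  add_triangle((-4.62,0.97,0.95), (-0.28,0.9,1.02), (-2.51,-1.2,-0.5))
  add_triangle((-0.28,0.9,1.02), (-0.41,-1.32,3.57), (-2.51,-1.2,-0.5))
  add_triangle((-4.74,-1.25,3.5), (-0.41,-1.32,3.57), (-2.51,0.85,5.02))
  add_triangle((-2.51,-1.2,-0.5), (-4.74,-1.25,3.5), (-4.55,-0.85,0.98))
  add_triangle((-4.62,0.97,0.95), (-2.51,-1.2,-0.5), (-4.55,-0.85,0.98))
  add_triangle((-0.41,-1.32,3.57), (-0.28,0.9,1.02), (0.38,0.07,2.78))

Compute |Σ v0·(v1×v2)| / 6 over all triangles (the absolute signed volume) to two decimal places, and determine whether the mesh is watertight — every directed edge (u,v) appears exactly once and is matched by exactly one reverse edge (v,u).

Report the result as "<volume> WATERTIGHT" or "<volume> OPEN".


24.25 OPEN

Per-triangle v0·(v1×v2)/6:
  t1: +2.6779
  t2: +1.8953
  t3: +8.4144
  t4: +0.3214
  t5: +3.4337
  t6: +0.7890
  t7: -0.6216
  t8: -2.0852
  t9: +6.9341
  t10: +1.6621
  t11: +1.4715
  t12: -0.6378
Σ = +24.2549 → |volume| = 24.25

Directed edges: 36 total; 6 unmatched, e.g. (-0.41,-1.32,3.57)→(-0.5,0.48,3.52) → open.


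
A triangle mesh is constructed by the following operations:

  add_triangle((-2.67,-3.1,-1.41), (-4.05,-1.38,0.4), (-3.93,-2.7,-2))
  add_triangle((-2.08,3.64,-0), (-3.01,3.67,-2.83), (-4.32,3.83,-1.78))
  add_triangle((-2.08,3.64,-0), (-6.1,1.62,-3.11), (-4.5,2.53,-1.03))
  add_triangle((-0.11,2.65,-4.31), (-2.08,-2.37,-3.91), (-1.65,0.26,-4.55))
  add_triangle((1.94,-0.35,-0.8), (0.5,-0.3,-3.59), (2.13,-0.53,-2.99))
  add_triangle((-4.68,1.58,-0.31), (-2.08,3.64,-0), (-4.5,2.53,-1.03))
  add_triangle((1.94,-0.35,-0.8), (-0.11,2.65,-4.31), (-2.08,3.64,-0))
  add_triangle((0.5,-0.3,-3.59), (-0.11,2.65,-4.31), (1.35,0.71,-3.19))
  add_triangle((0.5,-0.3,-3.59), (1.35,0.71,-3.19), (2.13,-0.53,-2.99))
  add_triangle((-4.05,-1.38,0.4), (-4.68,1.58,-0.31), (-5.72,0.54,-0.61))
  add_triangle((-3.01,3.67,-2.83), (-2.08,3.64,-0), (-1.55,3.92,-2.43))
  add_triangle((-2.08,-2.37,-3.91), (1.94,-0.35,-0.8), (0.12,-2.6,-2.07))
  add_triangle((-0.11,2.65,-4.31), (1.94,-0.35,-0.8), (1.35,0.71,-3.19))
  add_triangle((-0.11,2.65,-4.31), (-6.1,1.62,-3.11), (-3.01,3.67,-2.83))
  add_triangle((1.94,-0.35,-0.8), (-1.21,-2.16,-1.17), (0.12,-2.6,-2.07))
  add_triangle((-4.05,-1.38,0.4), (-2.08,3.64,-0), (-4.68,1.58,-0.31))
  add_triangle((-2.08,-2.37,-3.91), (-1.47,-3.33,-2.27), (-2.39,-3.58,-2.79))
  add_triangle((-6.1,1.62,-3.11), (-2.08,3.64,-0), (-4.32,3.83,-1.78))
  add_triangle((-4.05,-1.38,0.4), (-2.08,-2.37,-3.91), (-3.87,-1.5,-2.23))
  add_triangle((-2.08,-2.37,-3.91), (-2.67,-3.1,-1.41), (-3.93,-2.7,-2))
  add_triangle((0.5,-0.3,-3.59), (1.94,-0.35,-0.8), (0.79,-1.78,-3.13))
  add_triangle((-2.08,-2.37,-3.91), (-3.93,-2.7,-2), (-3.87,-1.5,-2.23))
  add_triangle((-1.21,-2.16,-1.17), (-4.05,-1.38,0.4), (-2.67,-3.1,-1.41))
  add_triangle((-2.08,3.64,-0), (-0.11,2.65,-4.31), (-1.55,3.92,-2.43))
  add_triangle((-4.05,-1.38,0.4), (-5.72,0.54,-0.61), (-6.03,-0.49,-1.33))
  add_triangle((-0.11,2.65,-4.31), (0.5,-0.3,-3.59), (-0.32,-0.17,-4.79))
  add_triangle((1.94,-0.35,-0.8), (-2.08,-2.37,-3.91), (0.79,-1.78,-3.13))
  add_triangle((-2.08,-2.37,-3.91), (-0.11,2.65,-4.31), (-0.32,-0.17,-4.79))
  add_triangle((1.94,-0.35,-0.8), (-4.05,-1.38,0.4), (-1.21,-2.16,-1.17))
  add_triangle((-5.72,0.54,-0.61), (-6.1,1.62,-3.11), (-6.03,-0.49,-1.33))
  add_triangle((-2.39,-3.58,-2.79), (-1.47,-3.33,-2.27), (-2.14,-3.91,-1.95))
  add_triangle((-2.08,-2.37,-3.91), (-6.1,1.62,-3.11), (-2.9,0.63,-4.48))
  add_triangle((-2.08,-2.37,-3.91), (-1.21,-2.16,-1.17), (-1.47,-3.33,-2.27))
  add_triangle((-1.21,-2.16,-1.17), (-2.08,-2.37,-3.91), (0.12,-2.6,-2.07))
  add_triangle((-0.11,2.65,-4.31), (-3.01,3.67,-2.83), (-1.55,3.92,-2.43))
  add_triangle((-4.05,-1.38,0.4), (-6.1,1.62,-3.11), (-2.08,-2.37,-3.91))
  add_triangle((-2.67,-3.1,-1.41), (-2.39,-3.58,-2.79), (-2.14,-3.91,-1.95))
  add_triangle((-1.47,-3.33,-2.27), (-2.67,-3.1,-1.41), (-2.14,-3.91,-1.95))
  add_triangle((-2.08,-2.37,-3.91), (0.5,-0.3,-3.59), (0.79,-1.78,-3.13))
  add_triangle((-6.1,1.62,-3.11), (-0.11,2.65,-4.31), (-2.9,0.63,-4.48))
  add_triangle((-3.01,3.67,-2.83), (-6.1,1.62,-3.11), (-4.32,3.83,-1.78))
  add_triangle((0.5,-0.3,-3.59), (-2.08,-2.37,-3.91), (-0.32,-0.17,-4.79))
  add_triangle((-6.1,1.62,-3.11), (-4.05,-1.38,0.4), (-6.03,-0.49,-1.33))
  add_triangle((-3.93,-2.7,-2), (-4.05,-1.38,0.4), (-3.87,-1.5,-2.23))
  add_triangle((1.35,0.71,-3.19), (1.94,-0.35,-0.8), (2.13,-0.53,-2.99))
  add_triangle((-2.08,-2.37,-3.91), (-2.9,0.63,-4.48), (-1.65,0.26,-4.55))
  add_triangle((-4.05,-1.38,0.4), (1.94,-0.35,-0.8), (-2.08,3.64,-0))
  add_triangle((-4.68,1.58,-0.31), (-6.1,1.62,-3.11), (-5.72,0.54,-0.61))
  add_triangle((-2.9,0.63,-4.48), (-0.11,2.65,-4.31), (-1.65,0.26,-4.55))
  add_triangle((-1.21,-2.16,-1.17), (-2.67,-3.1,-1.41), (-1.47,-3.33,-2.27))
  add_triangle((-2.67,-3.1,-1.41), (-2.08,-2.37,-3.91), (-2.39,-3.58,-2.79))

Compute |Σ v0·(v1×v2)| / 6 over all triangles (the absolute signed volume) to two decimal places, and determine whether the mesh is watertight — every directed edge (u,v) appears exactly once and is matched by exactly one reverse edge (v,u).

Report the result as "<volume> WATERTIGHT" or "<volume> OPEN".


107.92 OPEN

Per-triangle v0·(v1×v2)/6:
  t1: +1.9932
  t2: +2.6736
  t3: +2.5294
  t4: +1.6507
  t5: -0.0162
  t6: +1.7858
  t7: +3.8681
  t8: +2.0463
  t9: +1.1531
  t10: +1.2204
  t11: +2.5304
  t12: +2.1812
  t13: +0.8966
  t14: +8.9634
  t15: +0.1624
  t16: +1.8266
  t17: +0.8304
  t18: +1.5661
  t19: -2.4255
  t20: +2.3323
  t21: +1.6013
  t22: +2.3249
  t23: +0.0681
  t24: +0.2660
  t25: +1.9942
  t26: +1.6800
  t27: -0.0352
  t28: +3.7530
  t29: +0.1623
  t30: +3.1674
  t31: +0.4018
  t32: +8.5116
  t33: -0.5001
  t34: +1.6697
  t35: +3.0565
  t36: +14.4372
  t37: +0.6754
  t38: -0.3552
  t39: +2.8174
  t40: +8.6035
  t41: +4.7661
  t42: +1.5684
  t43: -0.8862
  t44: +2.1073
  t45: +0.7751
  t46: +2.6961
  t47: -1.9261
  t48: +2.8569
  t49: +2.7369
  t50: +0.1184
  t51: +1.0379
Σ = +107.9186 → |volume| = 107.92

Directed edges: 153 total; 3 unmatched, e.g. (-6.1,1.62,-3.11)→(-4.5,2.53,-1.03) → open.
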